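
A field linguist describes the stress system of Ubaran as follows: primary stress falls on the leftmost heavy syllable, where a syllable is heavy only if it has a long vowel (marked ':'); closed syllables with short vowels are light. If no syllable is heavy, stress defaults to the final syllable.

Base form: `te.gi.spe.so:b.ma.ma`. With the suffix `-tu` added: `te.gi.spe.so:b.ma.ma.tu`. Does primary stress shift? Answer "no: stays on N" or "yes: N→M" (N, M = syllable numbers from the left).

no: stays on 4

Base `te.gi.spe.so:b.ma.ma` (6 syllables):
  Weights: 1 te L, 2 gi L, 3 spe L, 4 so:b H, 5 ma L, 6 ma L.
  Heavy syllables in the domain: 4. The leftmost is syllable 4 (so:b).
  → primary stress on syllable 4.
Suffixed `te.gi.spe.so:b.ma.ma.tu` (7 syllables):
  Weights: 1 te L, 2 gi L, 3 spe L, 4 so:b H, 5 ma L, 6 ma L, 7 tu L.
  Heavy syllables in the domain: 4. The leftmost is syllable 4 (so:b).
  → primary stress on syllable 4.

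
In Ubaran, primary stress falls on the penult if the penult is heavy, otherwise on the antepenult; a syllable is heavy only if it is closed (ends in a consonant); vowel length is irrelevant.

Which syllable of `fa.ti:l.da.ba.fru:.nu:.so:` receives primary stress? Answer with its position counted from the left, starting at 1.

Weights: 5 fru: L, 6 nu: L, 7 so: L.
The penult (syllable 6, nu:) is light, so stress falls on the antepenult (syllable 5, fru:).
Primary stress: syllable 5 → fa.ti:l.da.ba.ˈfru:.nu:.so:.

5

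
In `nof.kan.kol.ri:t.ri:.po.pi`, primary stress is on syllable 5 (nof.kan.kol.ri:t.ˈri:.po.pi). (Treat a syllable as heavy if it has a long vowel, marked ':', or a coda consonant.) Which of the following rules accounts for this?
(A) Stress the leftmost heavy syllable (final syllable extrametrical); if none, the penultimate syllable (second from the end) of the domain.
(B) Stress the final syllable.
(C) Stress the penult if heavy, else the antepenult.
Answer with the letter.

C

Rule A → syllable 1 (observed: 5).
Rule B → syllable 7 (observed: 5).
Rule C → syllable 5 ✓.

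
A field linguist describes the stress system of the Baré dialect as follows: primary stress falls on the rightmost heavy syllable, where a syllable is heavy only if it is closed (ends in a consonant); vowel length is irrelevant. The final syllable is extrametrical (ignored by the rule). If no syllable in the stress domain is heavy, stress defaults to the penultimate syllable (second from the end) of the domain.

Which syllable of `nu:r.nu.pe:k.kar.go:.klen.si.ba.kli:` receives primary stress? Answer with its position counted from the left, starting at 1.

6

The final syllable (9, kli:) is extrametrical; the stress domain is syllables 1–8.
Weights: 1 nu:r H, 2 nu L, 3 pe:k H, 4 kar H, 5 go: L, 6 klen H, 7 si L, 8 ba L.
Heavy syllables in the domain: 1, 3, 4, 6. The rightmost is syllable 6 (klen).
Primary stress: syllable 6 → nu:r.nu.pe:k.kar.go:.ˈklen.si.ba.kli:.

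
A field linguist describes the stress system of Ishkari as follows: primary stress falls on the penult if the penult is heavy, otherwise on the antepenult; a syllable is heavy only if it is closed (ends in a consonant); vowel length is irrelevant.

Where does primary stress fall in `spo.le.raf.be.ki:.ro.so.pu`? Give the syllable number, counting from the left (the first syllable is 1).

Weights: 6 ro L, 7 so L, 8 pu L.
The penult (syllable 7, so) is light, so stress falls on the antepenult (syllable 6, ro).
Primary stress: syllable 6 → spo.le.raf.be.ki:.ˈro.so.pu.

6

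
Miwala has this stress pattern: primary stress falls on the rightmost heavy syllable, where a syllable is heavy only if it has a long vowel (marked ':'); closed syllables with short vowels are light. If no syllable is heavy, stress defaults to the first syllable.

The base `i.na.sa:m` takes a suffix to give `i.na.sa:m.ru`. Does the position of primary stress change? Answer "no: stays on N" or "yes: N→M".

no: stays on 3

Base `i.na.sa:m` (3 syllables):
  Weights: 1 i L, 2 na L, 3 sa:m H.
  Heavy syllables in the domain: 3. The rightmost is syllable 3 (sa:m).
  → primary stress on syllable 3.
Suffixed `i.na.sa:m.ru` (4 syllables):
  Weights: 1 i L, 2 na L, 3 sa:m H, 4 ru L.
  Heavy syllables in the domain: 3. The rightmost is syllable 3 (sa:m).
  → primary stress on syllable 3.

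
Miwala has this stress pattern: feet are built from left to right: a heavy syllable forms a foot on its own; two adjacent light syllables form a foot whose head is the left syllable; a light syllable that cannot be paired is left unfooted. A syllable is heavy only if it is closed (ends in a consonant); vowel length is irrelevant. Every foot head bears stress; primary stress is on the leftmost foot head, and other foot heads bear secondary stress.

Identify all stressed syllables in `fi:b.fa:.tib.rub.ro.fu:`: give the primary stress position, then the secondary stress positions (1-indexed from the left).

Weights: 1 fi:b H, 2 fa: L, 3 tib H, 4 rub H, 5 ro L, 6 fu: L.
Parse left to right (heavy = foot alone; LL = one foot; stranded L unfooted): (ˈfi:b) fa: (ˈtib) (ˈrub) (ˈro.fu:).
Foot heads: 1, 3, 4, 5.
Primary stress on the leftmost head = syllable 1.
Secondary stress on 3, 4, 5: ˈfi:b.fa:.ˌtib.ˌrub.ˌro.fu:.

primary 1, secondary 3, 4, 5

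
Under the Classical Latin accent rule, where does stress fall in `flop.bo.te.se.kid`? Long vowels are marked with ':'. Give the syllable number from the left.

Classical Latin: stress the penult if heavy (long vowel or closed), else the antepenult.
Weights: 3 te L, 4 se L, 5 kid H.
The penult (syllable 4, se) is light, so stress falls on the antepenult (syllable 3, te).
Stress on syllable 3: flop.bo.ˈte.se.kid.

3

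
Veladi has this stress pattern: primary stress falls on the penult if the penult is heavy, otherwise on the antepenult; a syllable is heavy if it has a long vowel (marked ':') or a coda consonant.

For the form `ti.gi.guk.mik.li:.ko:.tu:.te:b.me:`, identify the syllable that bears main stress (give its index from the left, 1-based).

8

Weights: 7 tu: H, 8 te:b H, 9 me: H.
The penult (syllable 8, te:b) is heavy, so it takes stress.
Primary stress: syllable 8 → ti.gi.guk.mik.li:.ko:.tu:.ˈte:b.me:.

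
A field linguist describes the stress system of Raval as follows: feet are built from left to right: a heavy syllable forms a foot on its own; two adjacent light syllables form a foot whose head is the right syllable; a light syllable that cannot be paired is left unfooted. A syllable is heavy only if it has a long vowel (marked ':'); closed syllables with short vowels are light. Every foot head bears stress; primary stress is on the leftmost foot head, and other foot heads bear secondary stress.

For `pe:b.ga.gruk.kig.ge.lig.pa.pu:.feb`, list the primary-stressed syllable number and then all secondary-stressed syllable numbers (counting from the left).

primary 1, secondary 3, 5, 7, 8

Weights: 1 pe:b H, 2 ga L, 3 gruk L, 4 kig L, 5 ge L, 6 lig L, 7 pa L, 8 pu: H, 9 feb L.
Parse left to right (heavy = foot alone; LL = one foot; stranded L unfooted): (ˈpe:b) (ga.ˈgruk) (kig.ˈge) (lig.ˈpa) (ˈpu:) feb.
Foot heads: 1, 3, 5, 7, 8.
Primary stress on the leftmost head = syllable 1.
Secondary stress on 3, 5, 7, 8: ˈpe:b.ga.ˌgruk.kig.ˌge.lig.ˌpa.ˌpu:.feb.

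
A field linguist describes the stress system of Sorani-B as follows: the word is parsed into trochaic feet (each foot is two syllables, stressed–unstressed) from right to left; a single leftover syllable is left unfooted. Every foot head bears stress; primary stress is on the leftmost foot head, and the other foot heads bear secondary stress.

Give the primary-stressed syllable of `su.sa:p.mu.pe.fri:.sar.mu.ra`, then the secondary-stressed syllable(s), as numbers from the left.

Parse right to left into trochaic (ˈσσ) feet: (ˈsu.sa:p) (ˈmu.pe) (ˈfri:.sar) (ˈmu.ra).
Foot heads (stressed positions): 1, 3, 5, 7.
End Rule Leftmost: primary stress on the leftmost head = syllable 1.
Secondary stress on 3, 5, 7: ˈsu.sa:p.ˌmu.pe.ˌfri:.sar.ˌmu.ra.

primary 1, secondary 3, 5, 7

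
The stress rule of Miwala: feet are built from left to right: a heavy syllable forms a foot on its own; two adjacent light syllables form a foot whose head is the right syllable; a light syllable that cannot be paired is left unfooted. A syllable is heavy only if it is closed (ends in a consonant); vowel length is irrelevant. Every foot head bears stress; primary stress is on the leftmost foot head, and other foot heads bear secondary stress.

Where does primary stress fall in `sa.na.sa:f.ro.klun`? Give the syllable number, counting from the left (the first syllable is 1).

Weights: 1 sa L, 2 na L, 3 sa:f H, 4 ro L, 5 klun H.
Parse left to right (heavy = foot alone; LL = one foot; stranded L unfooted): (sa.ˈna) (ˈsa:f) ro (ˈklun).
Foot heads: 2, 3, 5.
Primary stress on the leftmost head = syllable 2.
Primary stress: syllable 2 → sa.ˈna.sa:f.ro.klun.

2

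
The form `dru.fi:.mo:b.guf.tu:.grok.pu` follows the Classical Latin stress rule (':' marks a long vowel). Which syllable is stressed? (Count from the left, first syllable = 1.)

Classical Latin: stress the penult if heavy (long vowel or closed), else the antepenult.
Weights: 5 tu: H, 6 grok H, 7 pu L.
The penult (syllable 6, grok) is heavy, so it takes stress.
Stress on syllable 6: dru.fi:.mo:b.guf.tu:.ˈgrok.pu.

6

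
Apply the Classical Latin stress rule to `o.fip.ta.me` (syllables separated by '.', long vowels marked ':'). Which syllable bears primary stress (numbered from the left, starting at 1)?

Classical Latin: stress the penult if heavy (long vowel or closed), else the antepenult.
Weights: 2 fip H, 3 ta L, 4 me L.
The penult (syllable 3, ta) is light, so stress falls on the antepenult (syllable 2, fip).
Stress on syllable 2: o.ˈfip.ta.me.

2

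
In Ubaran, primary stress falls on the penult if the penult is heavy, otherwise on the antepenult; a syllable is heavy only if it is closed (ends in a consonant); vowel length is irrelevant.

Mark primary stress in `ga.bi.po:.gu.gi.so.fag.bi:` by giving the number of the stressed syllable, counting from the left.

Weights: 6 so L, 7 fag H, 8 bi: L.
The penult (syllable 7, fag) is heavy, so it takes stress.
Primary stress: syllable 7 → ga.bi.po:.gu.gi.so.ˈfag.bi:.

7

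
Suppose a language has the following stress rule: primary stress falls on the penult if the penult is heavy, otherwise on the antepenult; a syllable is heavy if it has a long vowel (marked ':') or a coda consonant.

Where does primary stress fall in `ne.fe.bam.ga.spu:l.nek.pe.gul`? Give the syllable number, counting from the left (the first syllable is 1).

6

Weights: 6 nek H, 7 pe L, 8 gul H.
The penult (syllable 7, pe) is light, so stress falls on the antepenult (syllable 6, nek).
Primary stress: syllable 6 → ne.fe.bam.ga.spu:l.ˈnek.pe.gul.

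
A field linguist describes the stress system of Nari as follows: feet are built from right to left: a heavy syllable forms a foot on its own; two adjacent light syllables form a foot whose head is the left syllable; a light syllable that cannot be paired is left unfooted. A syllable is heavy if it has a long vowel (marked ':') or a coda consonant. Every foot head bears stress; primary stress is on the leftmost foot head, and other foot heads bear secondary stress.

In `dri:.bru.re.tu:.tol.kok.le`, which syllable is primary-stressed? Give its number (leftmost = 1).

1

Weights: 1 dri: H, 2 bru L, 3 re L, 4 tu: H, 5 tol H, 6 kok H, 7 le L.
Parse right to left (heavy = foot alone; LL = one foot; stranded L unfooted): (ˈdri:) (ˈbru.re) (ˈtu:) (ˈtol) (ˈkok) le.
Foot heads: 1, 2, 4, 5, 6.
Primary stress on the leftmost head = syllable 1.
Primary stress: syllable 1 → ˈdri:.bru.re.tu:.tol.kok.le.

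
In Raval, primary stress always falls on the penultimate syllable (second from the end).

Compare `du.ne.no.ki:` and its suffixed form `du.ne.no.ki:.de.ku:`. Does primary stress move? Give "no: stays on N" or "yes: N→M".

yes: 3→5

Base `du.ne.no.ki:` (4 syllables):
  The word has 4 syllables; the penultimate syllable (second from the end) is syllable 3 (no).
  → primary stress on syllable 3.
Suffixed `du.ne.no.ki:.de.ku:` (6 syllables):
  The word has 6 syllables; the penultimate syllable (second from the end) is syllable 5 (de).
  → primary stress on syllable 5.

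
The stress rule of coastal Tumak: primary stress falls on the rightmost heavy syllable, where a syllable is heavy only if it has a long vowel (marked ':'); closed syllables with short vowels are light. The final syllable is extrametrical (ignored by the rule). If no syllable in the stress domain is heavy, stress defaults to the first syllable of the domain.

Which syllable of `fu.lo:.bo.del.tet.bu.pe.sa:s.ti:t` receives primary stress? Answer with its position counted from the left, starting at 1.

The final syllable (9, ti:t) is extrametrical; the stress domain is syllables 1–8.
Weights: 1 fu L, 2 lo: H, 3 bo L, 4 del L, 5 tet L, 6 bu L, 7 pe L, 8 sa:s H.
Heavy syllables in the domain: 2, 8. The rightmost is syllable 8 (sa:s).
Primary stress: syllable 8 → fu.lo:.bo.del.tet.bu.pe.ˈsa:s.ti:t.

8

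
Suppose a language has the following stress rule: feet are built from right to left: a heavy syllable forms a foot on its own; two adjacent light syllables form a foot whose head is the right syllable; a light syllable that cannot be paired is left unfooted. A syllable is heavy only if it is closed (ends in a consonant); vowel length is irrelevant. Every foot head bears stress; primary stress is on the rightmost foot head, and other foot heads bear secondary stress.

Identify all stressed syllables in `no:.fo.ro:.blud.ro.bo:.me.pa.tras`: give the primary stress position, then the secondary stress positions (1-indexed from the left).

Weights: 1 no: L, 2 fo L, 3 ro: L, 4 blud H, 5 ro L, 6 bo: L, 7 me L, 8 pa L, 9 tras H.
Parse right to left (heavy = foot alone; LL = one foot; stranded L unfooted): no: (fo.ˈro:) (ˈblud) (ro.ˈbo:) (me.ˈpa) (ˈtras).
Foot heads: 3, 4, 6, 8, 9.
Primary stress on the rightmost head = syllable 9.
Secondary stress on 3, 4, 6, 8: no:.fo.ˌro:.ˌblud.ro.ˌbo:.me.ˌpa.ˈtras.

primary 9, secondary 3, 4, 6, 8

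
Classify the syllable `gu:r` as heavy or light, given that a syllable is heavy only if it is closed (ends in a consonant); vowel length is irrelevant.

heavy

`gu:r`: long vowel, closed (coda /r/). Closed (coda /r/) → heavy.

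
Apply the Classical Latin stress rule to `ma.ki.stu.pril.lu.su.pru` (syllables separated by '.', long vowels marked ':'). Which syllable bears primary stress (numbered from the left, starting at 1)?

Classical Latin: stress the penult if heavy (long vowel or closed), else the antepenult.
Weights: 5 lu L, 6 su L, 7 pru L.
The penult (syllable 6, su) is light, so stress falls on the antepenult (syllable 5, lu).
Stress on syllable 5: ma.ki.stu.pril.ˈlu.su.pru.

5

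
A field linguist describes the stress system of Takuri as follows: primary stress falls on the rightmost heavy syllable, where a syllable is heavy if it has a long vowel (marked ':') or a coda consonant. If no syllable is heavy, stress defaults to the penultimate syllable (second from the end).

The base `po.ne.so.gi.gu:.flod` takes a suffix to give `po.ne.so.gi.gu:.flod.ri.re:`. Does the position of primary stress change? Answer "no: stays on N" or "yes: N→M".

yes: 6→8

Base `po.ne.so.gi.gu:.flod` (6 syllables):
  Weights: 1 po L, 2 ne L, 3 so L, 4 gi L, 5 gu: H, 6 flod H.
  Heavy syllables in the domain: 5, 6. The rightmost is syllable 6 (flod).
  → primary stress on syllable 6.
Suffixed `po.ne.so.gi.gu:.flod.ri.re:` (8 syllables):
  Weights: 1 po L, 2 ne L, 3 so L, 4 gi L, 5 gu: H, 6 flod H, 7 ri L, 8 re: H.
  Heavy syllables in the domain: 5, 6, 8. The rightmost is syllable 8 (re:).
  → primary stress on syllable 8.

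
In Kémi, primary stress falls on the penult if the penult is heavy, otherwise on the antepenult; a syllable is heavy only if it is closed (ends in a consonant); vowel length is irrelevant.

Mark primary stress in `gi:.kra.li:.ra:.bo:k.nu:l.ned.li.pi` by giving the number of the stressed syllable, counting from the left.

Weights: 7 ned H, 8 li L, 9 pi L.
The penult (syllable 8, li) is light, so stress falls on the antepenult (syllable 7, ned).
Primary stress: syllable 7 → gi:.kra.li:.ra:.bo:k.nu:l.ˈned.li.pi.

7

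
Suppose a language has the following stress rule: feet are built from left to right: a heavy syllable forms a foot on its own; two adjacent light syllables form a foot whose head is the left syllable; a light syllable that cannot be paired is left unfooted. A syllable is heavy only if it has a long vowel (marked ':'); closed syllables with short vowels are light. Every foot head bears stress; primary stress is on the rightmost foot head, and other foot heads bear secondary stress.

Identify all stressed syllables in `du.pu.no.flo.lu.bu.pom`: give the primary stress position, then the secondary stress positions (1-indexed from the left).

primary 5, secondary 1, 3

Weights: 1 du L, 2 pu L, 3 no L, 4 flo L, 5 lu L, 6 bu L, 7 pom L.
Parse left to right (heavy = foot alone; LL = one foot; stranded L unfooted): (ˈdu.pu) (ˈno.flo) (ˈlu.bu) pom.
Foot heads: 1, 3, 5.
Primary stress on the rightmost head = syllable 5.
Secondary stress on 1, 3: ˌdu.pu.ˌno.flo.ˈlu.bu.pom.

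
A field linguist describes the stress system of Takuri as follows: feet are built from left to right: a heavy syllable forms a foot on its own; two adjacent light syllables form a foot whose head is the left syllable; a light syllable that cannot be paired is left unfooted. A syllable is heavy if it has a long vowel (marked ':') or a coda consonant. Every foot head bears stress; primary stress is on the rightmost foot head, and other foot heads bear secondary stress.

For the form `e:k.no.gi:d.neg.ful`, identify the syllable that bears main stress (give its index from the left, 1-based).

5

Weights: 1 e:k H, 2 no L, 3 gi:d H, 4 neg H, 5 ful H.
Parse left to right (heavy = foot alone; LL = one foot; stranded L unfooted): (ˈe:k) no (ˈgi:d) (ˈneg) (ˈful).
Foot heads: 1, 3, 4, 5.
Primary stress on the rightmost head = syllable 5.
Primary stress: syllable 5 → e:k.no.gi:d.neg.ˈful.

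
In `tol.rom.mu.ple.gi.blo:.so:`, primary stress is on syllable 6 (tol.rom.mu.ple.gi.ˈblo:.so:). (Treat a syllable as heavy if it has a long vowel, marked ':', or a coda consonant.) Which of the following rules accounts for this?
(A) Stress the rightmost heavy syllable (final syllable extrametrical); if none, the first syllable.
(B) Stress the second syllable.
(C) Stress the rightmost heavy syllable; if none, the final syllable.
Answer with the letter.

A

Rule A → syllable 6 ✓.
Rule B → syllable 2 (observed: 6).
Rule C → syllable 7 (observed: 6).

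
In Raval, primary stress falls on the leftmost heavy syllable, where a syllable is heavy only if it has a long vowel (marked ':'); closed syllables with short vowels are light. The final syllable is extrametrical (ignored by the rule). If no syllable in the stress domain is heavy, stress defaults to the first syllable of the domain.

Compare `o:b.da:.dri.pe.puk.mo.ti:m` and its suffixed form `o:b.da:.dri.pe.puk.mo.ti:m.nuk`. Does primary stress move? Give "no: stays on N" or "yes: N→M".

Base `o:b.da:.dri.pe.puk.mo.ti:m` (7 syllables):
  The final syllable (7, ti:m) is extrametrical; the stress domain is syllables 1–6.
  Weights: 1 o:b H, 2 da: H, 3 dri L, 4 pe L, 5 puk L, 6 mo L.
  Heavy syllables in the domain: 1, 2. The leftmost is syllable 1 (o:b).
  → primary stress on syllable 1.
Suffixed `o:b.da:.dri.pe.puk.mo.ti:m.nuk` (8 syllables):
  The final syllable (8, nuk) is extrametrical; the stress domain is syllables 1–7.
  Weights: 1 o:b H, 2 da: H, 3 dri L, 4 pe L, 5 puk L, 6 mo L, 7 ti:m H.
  Heavy syllables in the domain: 1, 2, 7. The leftmost is syllable 1 (o:b).
  → primary stress on syllable 1.

no: stays on 1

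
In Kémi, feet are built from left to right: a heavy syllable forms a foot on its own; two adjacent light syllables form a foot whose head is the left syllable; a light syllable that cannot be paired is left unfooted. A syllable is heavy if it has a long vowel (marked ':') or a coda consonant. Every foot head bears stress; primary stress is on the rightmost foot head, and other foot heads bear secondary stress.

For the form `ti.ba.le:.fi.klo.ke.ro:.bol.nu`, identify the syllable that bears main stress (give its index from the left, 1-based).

Weights: 1 ti L, 2 ba L, 3 le: H, 4 fi L, 5 klo L, 6 ke L, 7 ro: H, 8 bol H, 9 nu L.
Parse left to right (heavy = foot alone; LL = one foot; stranded L unfooted): (ˈti.ba) (ˈle:) (ˈfi.klo) ke (ˈro:) (ˈbol) nu.
Foot heads: 1, 3, 4, 7, 8.
Primary stress on the rightmost head = syllable 8.
Primary stress: syllable 8 → ti.ba.le:.fi.klo.ke.ro:.ˈbol.nu.

8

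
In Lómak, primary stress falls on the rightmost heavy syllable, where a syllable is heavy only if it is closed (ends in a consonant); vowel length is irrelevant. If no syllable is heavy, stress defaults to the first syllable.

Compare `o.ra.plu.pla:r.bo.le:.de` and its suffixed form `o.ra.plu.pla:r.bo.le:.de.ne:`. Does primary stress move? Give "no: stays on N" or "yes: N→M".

no: stays on 4

Base `o.ra.plu.pla:r.bo.le:.de` (7 syllables):
  Weights: 1 o L, 2 ra L, 3 plu L, 4 pla:r H, 5 bo L, 6 le: L, 7 de L.
  Heavy syllables in the domain: 4. The rightmost is syllable 4 (pla:r).
  → primary stress on syllable 4.
Suffixed `o.ra.plu.pla:r.bo.le:.de.ne:` (8 syllables):
  Weights: 1 o L, 2 ra L, 3 plu L, 4 pla:r H, 5 bo L, 6 le: L, 7 de L, 8 ne: L.
  Heavy syllables in the domain: 4. The rightmost is syllable 4 (pla:r).
  → primary stress on syllable 4.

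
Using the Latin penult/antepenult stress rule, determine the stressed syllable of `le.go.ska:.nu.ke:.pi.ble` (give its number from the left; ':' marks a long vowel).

5

Classical Latin: stress the penult if heavy (long vowel or closed), else the antepenult.
Weights: 5 ke: H, 6 pi L, 7 ble L.
The penult (syllable 6, pi) is light, so stress falls on the antepenult (syllable 5, ke:).
Stress on syllable 5: le.go.ska:.nu.ˈke:.pi.ble.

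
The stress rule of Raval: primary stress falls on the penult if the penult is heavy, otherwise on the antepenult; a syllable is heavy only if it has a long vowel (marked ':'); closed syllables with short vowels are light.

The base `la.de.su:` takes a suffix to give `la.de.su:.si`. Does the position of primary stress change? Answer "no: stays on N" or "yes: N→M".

yes: 1→3

Base `la.de.su:` (3 syllables):
  Weights: 1 la L, 2 de L, 3 su: H.
  The penult (syllable 2, de) is light, so stress falls on the antepenult (syllable 1, la).
  → primary stress on syllable 1.
Suffixed `la.de.su:.si` (4 syllables):
  Weights: 2 de L, 3 su: H, 4 si L.
  The penult (syllable 3, su:) is heavy, so it takes stress.
  → primary stress on syllable 3.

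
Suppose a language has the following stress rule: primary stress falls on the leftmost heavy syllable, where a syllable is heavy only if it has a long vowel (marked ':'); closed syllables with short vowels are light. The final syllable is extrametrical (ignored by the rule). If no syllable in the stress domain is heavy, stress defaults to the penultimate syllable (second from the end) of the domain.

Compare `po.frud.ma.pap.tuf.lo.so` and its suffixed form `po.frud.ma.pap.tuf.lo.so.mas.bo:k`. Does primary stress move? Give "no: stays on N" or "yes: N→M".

yes: 5→7

Base `po.frud.ma.pap.tuf.lo.so` (7 syllables):
  The final syllable (7, so) is extrametrical; the stress domain is syllables 1–6.
  Weights: 1 po L, 2 frud L, 3 ma L, 4 pap L, 5 tuf L, 6 lo L.
  No heavy syllable in the domain; default to the penultimate syllable (second from the end) of the domain = syllable 5.
  → primary stress on syllable 5.
Suffixed `po.frud.ma.pap.tuf.lo.so.mas.bo:k` (9 syllables):
  The final syllable (9, bo:k) is extrametrical; the stress domain is syllables 1–8.
  Weights: 1 po L, 2 frud L, 3 ma L, 4 pap L, 5 tuf L, 6 lo L, 7 so L, 8 mas L.
  No heavy syllable in the domain; default to the penultimate syllable (second from the end) of the domain = syllable 7.
  → primary stress on syllable 7.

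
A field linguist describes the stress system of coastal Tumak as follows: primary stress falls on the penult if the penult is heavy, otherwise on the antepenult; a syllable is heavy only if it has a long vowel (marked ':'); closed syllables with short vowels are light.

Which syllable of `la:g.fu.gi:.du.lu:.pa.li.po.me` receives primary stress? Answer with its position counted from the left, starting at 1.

Weights: 7 li L, 8 po L, 9 me L.
The penult (syllable 8, po) is light, so stress falls on the antepenult (syllable 7, li).
Primary stress: syllable 7 → la:g.fu.gi:.du.lu:.pa.ˈli.po.me.

7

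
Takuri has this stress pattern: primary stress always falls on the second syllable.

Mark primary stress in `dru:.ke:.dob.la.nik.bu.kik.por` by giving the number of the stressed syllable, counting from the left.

The word has 8 syllables; the second syllable is syllable 2 (ke:).
Primary stress: syllable 2 → dru:.ˈke:.dob.la.nik.bu.kik.por.

2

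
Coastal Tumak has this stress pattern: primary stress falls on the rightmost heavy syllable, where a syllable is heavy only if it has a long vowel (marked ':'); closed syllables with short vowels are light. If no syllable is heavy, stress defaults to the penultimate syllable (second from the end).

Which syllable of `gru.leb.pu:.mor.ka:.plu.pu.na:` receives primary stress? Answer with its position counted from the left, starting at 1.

Weights: 1 gru L, 2 leb L, 3 pu: H, 4 mor L, 5 ka: H, 6 plu L, 7 pu L, 8 na: H.
Heavy syllables in the domain: 3, 5, 8. The rightmost is syllable 8 (na:).
Primary stress: syllable 8 → gru.leb.pu:.mor.ka:.plu.pu.ˈna:.

8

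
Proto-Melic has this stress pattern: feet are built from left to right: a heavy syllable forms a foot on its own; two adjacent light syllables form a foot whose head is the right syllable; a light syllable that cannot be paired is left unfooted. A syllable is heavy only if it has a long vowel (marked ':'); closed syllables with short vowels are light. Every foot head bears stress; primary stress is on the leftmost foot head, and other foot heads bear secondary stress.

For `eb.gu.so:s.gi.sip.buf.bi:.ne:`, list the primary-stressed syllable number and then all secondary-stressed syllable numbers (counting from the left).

primary 2, secondary 3, 5, 7, 8

Weights: 1 eb L, 2 gu L, 3 so:s H, 4 gi L, 5 sip L, 6 buf L, 7 bi: H, 8 ne: H.
Parse left to right (heavy = foot alone; LL = one foot; stranded L unfooted): (eb.ˈgu) (ˈso:s) (gi.ˈsip) buf (ˈbi:) (ˈne:).
Foot heads: 2, 3, 5, 7, 8.
Primary stress on the leftmost head = syllable 2.
Secondary stress on 3, 5, 7, 8: eb.ˈgu.ˌso:s.gi.ˌsip.buf.ˌbi:.ˌne:.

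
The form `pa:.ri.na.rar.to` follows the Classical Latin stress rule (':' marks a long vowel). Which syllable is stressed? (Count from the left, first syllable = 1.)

Classical Latin: stress the penult if heavy (long vowel or closed), else the antepenult.
Weights: 3 na L, 4 rar H, 5 to L.
The penult (syllable 4, rar) is heavy, so it takes stress.
Stress on syllable 4: pa:.ri.na.ˈrar.to.

4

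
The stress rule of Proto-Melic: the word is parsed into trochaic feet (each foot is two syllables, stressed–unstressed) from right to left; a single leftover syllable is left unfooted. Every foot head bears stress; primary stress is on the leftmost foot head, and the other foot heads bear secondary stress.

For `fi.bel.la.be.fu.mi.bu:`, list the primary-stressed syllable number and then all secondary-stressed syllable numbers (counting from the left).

primary 2, secondary 4, 6

Parse right to left into trochaic (ˈσσ) feet: fi (ˈbel.la) (ˈbe.fu) (ˈmi.bu:). Syllable 1 is left unfooted.
Foot heads (stressed positions): 2, 4, 6.
End Rule Leftmost: primary stress on the leftmost head = syllable 2.
Secondary stress on 4, 6: fi.ˈbel.la.ˌbe.fu.ˌmi.bu:.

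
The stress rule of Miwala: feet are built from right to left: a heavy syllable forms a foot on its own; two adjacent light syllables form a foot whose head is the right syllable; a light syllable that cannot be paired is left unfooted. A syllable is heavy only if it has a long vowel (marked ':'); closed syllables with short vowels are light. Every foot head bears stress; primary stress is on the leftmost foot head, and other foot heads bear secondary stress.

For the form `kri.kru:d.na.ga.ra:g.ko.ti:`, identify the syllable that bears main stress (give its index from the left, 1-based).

2

Weights: 1 kri L, 2 kru:d H, 3 na L, 4 ga L, 5 ra:g H, 6 ko L, 7 ti: H.
Parse right to left (heavy = foot alone; LL = one foot; stranded L unfooted): kri (ˈkru:d) (na.ˈga) (ˈra:g) ko (ˈti:).
Foot heads: 2, 4, 5, 7.
Primary stress on the leftmost head = syllable 2.
Primary stress: syllable 2 → kri.ˈkru:d.na.ga.ra:g.ko.ti:.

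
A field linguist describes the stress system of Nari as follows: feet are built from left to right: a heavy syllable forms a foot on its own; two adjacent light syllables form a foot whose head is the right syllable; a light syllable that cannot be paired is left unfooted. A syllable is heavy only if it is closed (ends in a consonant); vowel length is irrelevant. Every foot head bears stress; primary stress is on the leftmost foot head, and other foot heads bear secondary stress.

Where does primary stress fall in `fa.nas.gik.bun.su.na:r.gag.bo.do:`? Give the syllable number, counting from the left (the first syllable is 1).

Weights: 1 fa L, 2 nas H, 3 gik H, 4 bun H, 5 su L, 6 na:r H, 7 gag H, 8 bo L, 9 do: L.
Parse left to right (heavy = foot alone; LL = one foot; stranded L unfooted): fa (ˈnas) (ˈgik) (ˈbun) su (ˈna:r) (ˈgag) (bo.ˈdo:).
Foot heads: 2, 3, 4, 6, 7, 9.
Primary stress on the leftmost head = syllable 2.
Primary stress: syllable 2 → fa.ˈnas.gik.bun.su.na:r.gag.bo.do:.

2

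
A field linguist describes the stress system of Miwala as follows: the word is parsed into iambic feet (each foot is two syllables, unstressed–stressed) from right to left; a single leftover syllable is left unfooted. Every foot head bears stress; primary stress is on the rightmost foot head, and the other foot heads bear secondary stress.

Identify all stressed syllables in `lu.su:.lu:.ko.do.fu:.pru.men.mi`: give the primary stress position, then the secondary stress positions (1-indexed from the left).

primary 9, secondary 3, 5, 7

Parse right to left into iambic (σˈσ) feet: lu (su:.ˈlu:) (ko.ˈdo) (fu:.ˈpru) (men.ˈmi). Syllable 1 is left unfooted.
Foot heads (stressed positions): 3, 5, 7, 9.
End Rule Rightmost: primary stress on the rightmost head = syllable 9.
Secondary stress on 3, 5, 7: lu.su:.ˌlu:.ko.ˌdo.fu:.ˌpru.men.ˈmi.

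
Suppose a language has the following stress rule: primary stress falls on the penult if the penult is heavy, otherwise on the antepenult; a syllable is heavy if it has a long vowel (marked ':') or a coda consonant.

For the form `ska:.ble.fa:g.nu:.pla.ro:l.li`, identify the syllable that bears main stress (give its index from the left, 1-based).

6

Weights: 5 pla L, 6 ro:l H, 7 li L.
The penult (syllable 6, ro:l) is heavy, so it takes stress.
Primary stress: syllable 6 → ska:.ble.fa:g.nu:.pla.ˈro:l.li.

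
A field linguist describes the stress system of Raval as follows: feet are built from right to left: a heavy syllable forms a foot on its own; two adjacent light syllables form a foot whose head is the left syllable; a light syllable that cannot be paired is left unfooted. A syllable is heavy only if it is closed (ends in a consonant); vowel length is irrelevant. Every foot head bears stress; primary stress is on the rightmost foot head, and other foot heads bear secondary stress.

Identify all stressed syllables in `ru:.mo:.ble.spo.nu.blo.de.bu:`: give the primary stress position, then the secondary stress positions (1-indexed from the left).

Weights: 1 ru: L, 2 mo: L, 3 ble L, 4 spo L, 5 nu L, 6 blo L, 7 de L, 8 bu: L.
Parse right to left (heavy = foot alone; LL = one foot; stranded L unfooted): (ˈru:.mo:) (ˈble.spo) (ˈnu.blo) (ˈde.bu:).
Foot heads: 1, 3, 5, 7.
Primary stress on the rightmost head = syllable 7.
Secondary stress on 1, 3, 5: ˌru:.mo:.ˌble.spo.ˌnu.blo.ˈde.bu:.

primary 7, secondary 1, 3, 5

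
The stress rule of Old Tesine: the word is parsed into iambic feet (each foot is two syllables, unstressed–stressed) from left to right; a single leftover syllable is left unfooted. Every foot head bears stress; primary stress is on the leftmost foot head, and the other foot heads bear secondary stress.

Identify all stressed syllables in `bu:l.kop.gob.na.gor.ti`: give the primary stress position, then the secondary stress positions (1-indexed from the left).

primary 2, secondary 4, 6

Parse left to right into iambic (σˈσ) feet: (bu:l.ˈkop) (gob.ˈna) (gor.ˈti).
Foot heads (stressed positions): 2, 4, 6.
End Rule Leftmost: primary stress on the leftmost head = syllable 2.
Secondary stress on 4, 6: bu:l.ˈkop.gob.ˌna.gor.ˌti.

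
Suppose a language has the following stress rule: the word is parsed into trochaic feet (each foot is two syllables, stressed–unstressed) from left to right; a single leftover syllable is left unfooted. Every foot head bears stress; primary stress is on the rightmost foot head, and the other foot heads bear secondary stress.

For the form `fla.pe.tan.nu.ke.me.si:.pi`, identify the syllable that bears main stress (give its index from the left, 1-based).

Parse left to right into trochaic (ˈσσ) feet: (ˈfla.pe) (ˈtan.nu) (ˈke.me) (ˈsi:.pi).
Foot heads (stressed positions): 1, 3, 5, 7.
End Rule Rightmost: primary stress on the rightmost head = syllable 7.
Primary stress: syllable 7 → fla.pe.tan.nu.ke.me.ˈsi:.pi.

7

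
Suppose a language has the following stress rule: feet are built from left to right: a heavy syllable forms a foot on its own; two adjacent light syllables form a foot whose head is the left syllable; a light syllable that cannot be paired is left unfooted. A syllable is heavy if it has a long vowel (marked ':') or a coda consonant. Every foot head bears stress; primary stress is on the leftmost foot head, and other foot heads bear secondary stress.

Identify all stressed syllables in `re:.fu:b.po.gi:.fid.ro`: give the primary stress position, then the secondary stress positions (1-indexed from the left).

Weights: 1 re: H, 2 fu:b H, 3 po L, 4 gi: H, 5 fid H, 6 ro L.
Parse left to right (heavy = foot alone; LL = one foot; stranded L unfooted): (ˈre:) (ˈfu:b) po (ˈgi:) (ˈfid) ro.
Foot heads: 1, 2, 4, 5.
Primary stress on the leftmost head = syllable 1.
Secondary stress on 2, 4, 5: ˈre:.ˌfu:b.po.ˌgi:.ˌfid.ro.

primary 1, secondary 2, 4, 5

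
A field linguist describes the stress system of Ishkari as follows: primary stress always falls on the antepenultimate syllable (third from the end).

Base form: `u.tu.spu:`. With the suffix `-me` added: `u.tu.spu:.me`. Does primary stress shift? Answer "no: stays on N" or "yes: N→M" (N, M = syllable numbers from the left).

yes: 1→2

Base `u.tu.spu:` (3 syllables):
  The word has 3 syllables; the antepenultimate syllable (third from the end) is syllable 1 (u).
  → primary stress on syllable 1.
Suffixed `u.tu.spu:.me` (4 syllables):
  The word has 4 syllables; the antepenultimate syllable (third from the end) is syllable 2 (tu).
  → primary stress on syllable 2.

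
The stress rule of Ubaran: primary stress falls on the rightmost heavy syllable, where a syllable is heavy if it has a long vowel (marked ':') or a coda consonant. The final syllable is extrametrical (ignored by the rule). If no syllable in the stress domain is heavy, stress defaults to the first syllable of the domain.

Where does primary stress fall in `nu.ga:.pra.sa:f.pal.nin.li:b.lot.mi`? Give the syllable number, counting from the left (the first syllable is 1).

8

The final syllable (9, mi) is extrametrical; the stress domain is syllables 1–8.
Weights: 1 nu L, 2 ga: H, 3 pra L, 4 sa:f H, 5 pal H, 6 nin H, 7 li:b H, 8 lot H.
Heavy syllables in the domain: 2, 4, 5, 6, 7, 8. The rightmost is syllable 8 (lot).
Primary stress: syllable 8 → nu.ga:.pra.sa:f.pal.nin.li:b.ˈlot.mi.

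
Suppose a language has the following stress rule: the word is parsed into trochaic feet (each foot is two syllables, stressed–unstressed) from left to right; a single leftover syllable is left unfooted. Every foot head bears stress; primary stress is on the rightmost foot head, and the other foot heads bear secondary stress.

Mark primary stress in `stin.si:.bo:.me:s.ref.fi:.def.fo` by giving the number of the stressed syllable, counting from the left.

Parse left to right into trochaic (ˈσσ) feet: (ˈstin.si:) (ˈbo:.me:s) (ˈref.fi:) (ˈdef.fo).
Foot heads (stressed positions): 1, 3, 5, 7.
End Rule Rightmost: primary stress on the rightmost head = syllable 7.
Primary stress: syllable 7 → stin.si:.bo:.me:s.ref.fi:.ˈdef.fo.

7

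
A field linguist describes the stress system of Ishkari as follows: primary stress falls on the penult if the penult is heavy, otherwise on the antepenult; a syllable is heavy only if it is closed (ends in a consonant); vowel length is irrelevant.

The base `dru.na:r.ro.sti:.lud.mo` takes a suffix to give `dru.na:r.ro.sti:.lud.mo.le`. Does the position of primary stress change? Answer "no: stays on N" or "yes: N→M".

Base `dru.na:r.ro.sti:.lud.mo` (6 syllables):
  Weights: 4 sti: L, 5 lud H, 6 mo L.
  The penult (syllable 5, lud) is heavy, so it takes stress.
  → primary stress on syllable 5.
Suffixed `dru.na:r.ro.sti:.lud.mo.le` (7 syllables):
  Weights: 5 lud H, 6 mo L, 7 le L.
  The penult (syllable 6, mo) is light, so stress falls on the antepenult (syllable 5, lud).
  → primary stress on syllable 5.

no: stays on 5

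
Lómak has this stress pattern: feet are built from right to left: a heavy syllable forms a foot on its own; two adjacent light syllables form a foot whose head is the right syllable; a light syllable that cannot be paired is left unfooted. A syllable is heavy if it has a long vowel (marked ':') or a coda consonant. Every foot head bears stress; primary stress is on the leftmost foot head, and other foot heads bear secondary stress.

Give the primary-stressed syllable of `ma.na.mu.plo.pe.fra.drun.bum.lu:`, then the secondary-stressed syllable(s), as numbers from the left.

primary 2, secondary 4, 6, 7, 8, 9

Weights: 1 ma L, 2 na L, 3 mu L, 4 plo L, 5 pe L, 6 fra L, 7 drun H, 8 bum H, 9 lu: H.
Parse right to left (heavy = foot alone; LL = one foot; stranded L unfooted): (ma.ˈna) (mu.ˈplo) (pe.ˈfra) (ˈdrun) (ˈbum) (ˈlu:).
Foot heads: 2, 4, 6, 7, 8, 9.
Primary stress on the leftmost head = syllable 2.
Secondary stress on 4, 6, 7, 8, 9: ma.ˈna.mu.ˌplo.pe.ˌfra.ˌdrun.ˌbum.ˌlu:.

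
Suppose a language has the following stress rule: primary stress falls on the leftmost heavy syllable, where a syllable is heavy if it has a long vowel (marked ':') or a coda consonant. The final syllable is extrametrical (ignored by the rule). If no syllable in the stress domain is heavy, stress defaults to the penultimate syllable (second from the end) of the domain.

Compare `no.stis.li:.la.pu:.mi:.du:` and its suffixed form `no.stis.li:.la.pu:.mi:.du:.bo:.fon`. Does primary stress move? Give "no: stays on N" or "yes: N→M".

no: stays on 2

Base `no.stis.li:.la.pu:.mi:.du:` (7 syllables):
  The final syllable (7, du:) is extrametrical; the stress domain is syllables 1–6.
  Weights: 1 no L, 2 stis H, 3 li: H, 4 la L, 5 pu: H, 6 mi: H.
  Heavy syllables in the domain: 2, 3, 5, 6. The leftmost is syllable 2 (stis).
  → primary stress on syllable 2.
Suffixed `no.stis.li:.la.pu:.mi:.du:.bo:.fon` (9 syllables):
  The final syllable (9, fon) is extrametrical; the stress domain is syllables 1–8.
  Weights: 1 no L, 2 stis H, 3 li: H, 4 la L, 5 pu: H, 6 mi: H, 7 du: H, 8 bo: H.
  Heavy syllables in the domain: 2, 3, 5, 6, 7, 8. The leftmost is syllable 2 (stis).
  → primary stress on syllable 2.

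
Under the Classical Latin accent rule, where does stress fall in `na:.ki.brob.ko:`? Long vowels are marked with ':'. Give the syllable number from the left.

Classical Latin: stress the penult if heavy (long vowel or closed), else the antepenult.
Weights: 2 ki L, 3 brob H, 4 ko: H.
The penult (syllable 3, brob) is heavy, so it takes stress.
Stress on syllable 3: na:.ki.ˈbrob.ko:.

3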